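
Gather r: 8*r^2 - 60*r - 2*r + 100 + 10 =8*r^2 - 62*r + 110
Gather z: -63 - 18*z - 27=-18*z - 90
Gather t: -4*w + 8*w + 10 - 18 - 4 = 4*w - 12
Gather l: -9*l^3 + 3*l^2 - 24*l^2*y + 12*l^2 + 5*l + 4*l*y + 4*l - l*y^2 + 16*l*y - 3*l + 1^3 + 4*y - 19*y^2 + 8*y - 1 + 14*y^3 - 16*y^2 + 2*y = -9*l^3 + l^2*(15 - 24*y) + l*(-y^2 + 20*y + 6) + 14*y^3 - 35*y^2 + 14*y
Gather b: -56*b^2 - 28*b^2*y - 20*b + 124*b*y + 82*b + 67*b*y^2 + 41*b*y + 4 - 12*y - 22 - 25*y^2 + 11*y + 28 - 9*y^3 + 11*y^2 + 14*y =b^2*(-28*y - 56) + b*(67*y^2 + 165*y + 62) - 9*y^3 - 14*y^2 + 13*y + 10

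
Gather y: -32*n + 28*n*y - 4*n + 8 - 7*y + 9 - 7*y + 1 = -36*n + y*(28*n - 14) + 18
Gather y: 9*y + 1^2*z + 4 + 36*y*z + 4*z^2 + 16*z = y*(36*z + 9) + 4*z^2 + 17*z + 4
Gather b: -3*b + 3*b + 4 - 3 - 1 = 0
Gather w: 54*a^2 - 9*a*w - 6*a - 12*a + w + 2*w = 54*a^2 - 18*a + w*(3 - 9*a)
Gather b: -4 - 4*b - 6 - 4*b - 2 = -8*b - 12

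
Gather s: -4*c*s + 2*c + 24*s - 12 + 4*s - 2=2*c + s*(28 - 4*c) - 14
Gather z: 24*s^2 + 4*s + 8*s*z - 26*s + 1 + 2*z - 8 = 24*s^2 - 22*s + z*(8*s + 2) - 7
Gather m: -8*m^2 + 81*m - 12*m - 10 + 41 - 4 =-8*m^2 + 69*m + 27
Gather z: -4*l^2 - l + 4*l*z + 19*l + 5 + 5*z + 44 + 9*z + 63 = -4*l^2 + 18*l + z*(4*l + 14) + 112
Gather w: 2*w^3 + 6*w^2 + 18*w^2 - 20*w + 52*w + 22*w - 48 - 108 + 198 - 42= 2*w^3 + 24*w^2 + 54*w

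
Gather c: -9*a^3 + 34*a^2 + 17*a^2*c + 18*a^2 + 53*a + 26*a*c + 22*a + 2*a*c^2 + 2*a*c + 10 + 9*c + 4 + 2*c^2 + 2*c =-9*a^3 + 52*a^2 + 75*a + c^2*(2*a + 2) + c*(17*a^2 + 28*a + 11) + 14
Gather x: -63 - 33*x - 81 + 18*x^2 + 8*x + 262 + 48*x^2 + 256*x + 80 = 66*x^2 + 231*x + 198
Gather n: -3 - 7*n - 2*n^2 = -2*n^2 - 7*n - 3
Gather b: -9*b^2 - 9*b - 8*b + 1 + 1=-9*b^2 - 17*b + 2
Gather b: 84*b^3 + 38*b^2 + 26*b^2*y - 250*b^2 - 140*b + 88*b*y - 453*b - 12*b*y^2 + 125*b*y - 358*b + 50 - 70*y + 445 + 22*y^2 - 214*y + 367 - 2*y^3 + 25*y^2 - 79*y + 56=84*b^3 + b^2*(26*y - 212) + b*(-12*y^2 + 213*y - 951) - 2*y^3 + 47*y^2 - 363*y + 918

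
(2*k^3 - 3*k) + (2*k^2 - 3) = 2*k^3 + 2*k^2 - 3*k - 3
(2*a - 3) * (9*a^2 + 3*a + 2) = 18*a^3 - 21*a^2 - 5*a - 6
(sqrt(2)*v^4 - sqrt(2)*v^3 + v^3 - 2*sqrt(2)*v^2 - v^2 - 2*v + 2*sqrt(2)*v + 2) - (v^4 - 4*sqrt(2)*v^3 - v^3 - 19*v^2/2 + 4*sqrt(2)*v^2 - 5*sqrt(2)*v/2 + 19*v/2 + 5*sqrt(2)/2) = -v^4 + sqrt(2)*v^4 + 2*v^3 + 3*sqrt(2)*v^3 - 6*sqrt(2)*v^2 + 17*v^2/2 - 23*v/2 + 9*sqrt(2)*v/2 - 5*sqrt(2)/2 + 2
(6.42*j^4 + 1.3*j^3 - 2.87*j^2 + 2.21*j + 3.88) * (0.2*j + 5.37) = 1.284*j^5 + 34.7354*j^4 + 6.407*j^3 - 14.9699*j^2 + 12.6437*j + 20.8356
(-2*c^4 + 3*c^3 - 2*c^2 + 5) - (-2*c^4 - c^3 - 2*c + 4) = 4*c^3 - 2*c^2 + 2*c + 1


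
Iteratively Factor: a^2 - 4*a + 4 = (a - 2)*(a - 2)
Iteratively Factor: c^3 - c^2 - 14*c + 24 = (c - 2)*(c^2 + c - 12) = (c - 3)*(c - 2)*(c + 4)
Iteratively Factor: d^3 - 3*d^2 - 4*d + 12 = (d - 3)*(d^2 - 4) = (d - 3)*(d + 2)*(d - 2)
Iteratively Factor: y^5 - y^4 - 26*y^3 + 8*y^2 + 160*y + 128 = (y + 2)*(y^4 - 3*y^3 - 20*y^2 + 48*y + 64) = (y + 1)*(y + 2)*(y^3 - 4*y^2 - 16*y + 64) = (y + 1)*(y + 2)*(y + 4)*(y^2 - 8*y + 16) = (y - 4)*(y + 1)*(y + 2)*(y + 4)*(y - 4)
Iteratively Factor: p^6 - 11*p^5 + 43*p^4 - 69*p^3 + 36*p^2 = (p - 3)*(p^5 - 8*p^4 + 19*p^3 - 12*p^2) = p*(p - 3)*(p^4 - 8*p^3 + 19*p^2 - 12*p) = p*(p - 3)^2*(p^3 - 5*p^2 + 4*p) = p*(p - 4)*(p - 3)^2*(p^2 - p) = p*(p - 4)*(p - 3)^2*(p - 1)*(p)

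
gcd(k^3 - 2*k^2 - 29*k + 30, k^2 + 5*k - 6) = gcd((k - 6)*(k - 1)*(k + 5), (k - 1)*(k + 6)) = k - 1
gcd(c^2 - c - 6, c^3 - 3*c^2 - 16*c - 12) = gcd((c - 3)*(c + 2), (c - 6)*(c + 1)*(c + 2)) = c + 2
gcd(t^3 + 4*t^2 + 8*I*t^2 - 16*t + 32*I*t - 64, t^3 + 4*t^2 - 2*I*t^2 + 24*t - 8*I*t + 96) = t^2 + t*(4 + 4*I) + 16*I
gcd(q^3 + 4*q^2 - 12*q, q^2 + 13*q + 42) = q + 6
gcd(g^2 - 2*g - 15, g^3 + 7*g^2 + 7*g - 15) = g + 3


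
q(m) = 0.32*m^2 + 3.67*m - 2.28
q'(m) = 0.64*m + 3.67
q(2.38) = 8.27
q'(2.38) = 5.19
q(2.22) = 7.44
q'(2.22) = 5.09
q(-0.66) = -4.56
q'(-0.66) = 3.25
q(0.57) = -0.08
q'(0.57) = 4.03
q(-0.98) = -5.57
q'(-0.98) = 3.04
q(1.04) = 1.88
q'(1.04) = 4.34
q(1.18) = 2.50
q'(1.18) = 4.43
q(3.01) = 11.67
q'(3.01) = 5.60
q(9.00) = 56.67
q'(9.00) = 9.43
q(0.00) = -2.28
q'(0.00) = 3.67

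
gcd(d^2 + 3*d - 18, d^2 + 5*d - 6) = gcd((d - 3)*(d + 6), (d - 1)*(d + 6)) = d + 6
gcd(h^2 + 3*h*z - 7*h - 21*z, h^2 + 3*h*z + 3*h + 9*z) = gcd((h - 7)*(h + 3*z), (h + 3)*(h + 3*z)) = h + 3*z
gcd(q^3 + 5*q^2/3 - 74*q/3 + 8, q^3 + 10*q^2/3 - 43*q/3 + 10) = q + 6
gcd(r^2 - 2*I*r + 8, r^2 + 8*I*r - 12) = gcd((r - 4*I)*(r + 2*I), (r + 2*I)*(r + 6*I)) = r + 2*I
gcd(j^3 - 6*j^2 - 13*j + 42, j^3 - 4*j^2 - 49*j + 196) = j - 7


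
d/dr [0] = 0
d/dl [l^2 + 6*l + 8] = 2*l + 6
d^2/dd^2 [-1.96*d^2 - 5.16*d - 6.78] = -3.92000000000000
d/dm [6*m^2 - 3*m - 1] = 12*m - 3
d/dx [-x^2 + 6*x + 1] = 6 - 2*x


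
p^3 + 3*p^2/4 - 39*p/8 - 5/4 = (p - 2)*(p + 1/4)*(p + 5/2)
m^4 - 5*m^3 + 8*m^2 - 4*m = m*(m - 2)^2*(m - 1)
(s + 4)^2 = s^2 + 8*s + 16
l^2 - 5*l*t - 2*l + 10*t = (l - 2)*(l - 5*t)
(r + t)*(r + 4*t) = r^2 + 5*r*t + 4*t^2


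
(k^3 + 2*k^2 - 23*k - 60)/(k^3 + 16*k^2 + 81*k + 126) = (k^2 - k - 20)/(k^2 + 13*k + 42)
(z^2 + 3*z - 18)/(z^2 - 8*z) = (z^2 + 3*z - 18)/(z*(z - 8))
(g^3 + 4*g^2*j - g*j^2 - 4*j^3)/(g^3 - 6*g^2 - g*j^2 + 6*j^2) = (g + 4*j)/(g - 6)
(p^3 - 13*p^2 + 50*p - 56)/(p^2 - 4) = (p^2 - 11*p + 28)/(p + 2)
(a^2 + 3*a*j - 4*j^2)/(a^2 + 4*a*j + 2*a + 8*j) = (a - j)/(a + 2)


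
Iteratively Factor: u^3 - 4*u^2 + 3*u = (u)*(u^2 - 4*u + 3) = u*(u - 1)*(u - 3)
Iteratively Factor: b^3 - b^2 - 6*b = (b)*(b^2 - b - 6) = b*(b - 3)*(b + 2)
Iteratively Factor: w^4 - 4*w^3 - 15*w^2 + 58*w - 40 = (w - 1)*(w^3 - 3*w^2 - 18*w + 40) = (w - 5)*(w - 1)*(w^2 + 2*w - 8) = (w - 5)*(w - 1)*(w + 4)*(w - 2)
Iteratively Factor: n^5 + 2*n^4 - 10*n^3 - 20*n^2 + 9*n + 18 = (n + 3)*(n^4 - n^3 - 7*n^2 + n + 6) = (n - 1)*(n + 3)*(n^3 - 7*n - 6) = (n - 1)*(n + 2)*(n + 3)*(n^2 - 2*n - 3) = (n - 3)*(n - 1)*(n + 2)*(n + 3)*(n + 1)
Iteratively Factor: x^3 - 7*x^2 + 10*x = (x - 2)*(x^2 - 5*x) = x*(x - 2)*(x - 5)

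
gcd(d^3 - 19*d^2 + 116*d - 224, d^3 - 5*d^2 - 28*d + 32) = d - 8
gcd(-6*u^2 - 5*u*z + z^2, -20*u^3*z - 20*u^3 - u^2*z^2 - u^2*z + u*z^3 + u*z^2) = 1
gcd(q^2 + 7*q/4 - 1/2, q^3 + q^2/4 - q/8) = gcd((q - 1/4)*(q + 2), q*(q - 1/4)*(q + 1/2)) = q - 1/4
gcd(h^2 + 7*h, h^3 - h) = h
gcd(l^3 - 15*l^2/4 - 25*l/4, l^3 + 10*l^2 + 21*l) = l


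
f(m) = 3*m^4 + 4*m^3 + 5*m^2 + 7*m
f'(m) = 12*m^3 + 12*m^2 + 10*m + 7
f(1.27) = 32.95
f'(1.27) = 63.64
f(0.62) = 7.66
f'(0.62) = 20.67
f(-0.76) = -3.19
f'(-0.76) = 1.06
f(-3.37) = 267.04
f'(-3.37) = -349.69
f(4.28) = 1441.85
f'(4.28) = 1210.45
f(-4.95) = 1403.83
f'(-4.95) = -1203.92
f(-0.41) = -2.22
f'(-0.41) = 4.09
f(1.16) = 26.52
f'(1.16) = 53.48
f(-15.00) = 139395.00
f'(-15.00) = -37943.00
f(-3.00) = 159.00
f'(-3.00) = -239.00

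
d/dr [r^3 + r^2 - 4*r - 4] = 3*r^2 + 2*r - 4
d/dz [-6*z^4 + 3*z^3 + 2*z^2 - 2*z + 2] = -24*z^3 + 9*z^2 + 4*z - 2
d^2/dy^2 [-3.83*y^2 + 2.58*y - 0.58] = -7.66000000000000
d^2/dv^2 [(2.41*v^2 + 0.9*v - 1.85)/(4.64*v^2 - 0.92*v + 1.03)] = (59.328896*v^3 - 308.085792*v^2 + 21.576*v + 21.370578)/(99.897344*v^6 - 59.421696*v^5 + 78.308352*v^4 - 27.159872*v^3 + 17.383104*v^2 - 2.928084*v + 1.092727)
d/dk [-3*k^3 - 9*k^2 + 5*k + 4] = -9*k^2 - 18*k + 5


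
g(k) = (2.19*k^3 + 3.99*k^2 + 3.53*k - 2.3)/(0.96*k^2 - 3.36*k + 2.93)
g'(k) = (3.36 - 1.92*k)*(2.19*k^3 + 3.99*k^2 + 3.53*k - 2.3)/(0.96*k^2 - 3.36*k + 2.93)^2 + (6.57*k^2 + 7.98*k + 3.53)/(0.96*k^2 - 3.36*k + 2.93) = (2.1024*k^4 - 14.7168*k^3 + 2.4549*k^2 + 27.7974*k + 2.6149)/(0.9216*k^4 - 6.4512*k^3 + 16.9152*k^2 - 19.6896*k + 8.5849)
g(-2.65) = -1.31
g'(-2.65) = 0.94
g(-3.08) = -1.76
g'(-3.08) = 1.12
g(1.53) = 556.30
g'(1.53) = 7297.56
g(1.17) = 34.51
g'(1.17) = 192.65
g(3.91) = 45.52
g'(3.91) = -11.99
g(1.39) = 141.56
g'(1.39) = 1093.95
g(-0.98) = -0.56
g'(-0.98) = -0.13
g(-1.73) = -0.67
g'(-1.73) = 0.42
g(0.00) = -0.78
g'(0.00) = 0.30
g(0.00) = -0.78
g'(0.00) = 0.30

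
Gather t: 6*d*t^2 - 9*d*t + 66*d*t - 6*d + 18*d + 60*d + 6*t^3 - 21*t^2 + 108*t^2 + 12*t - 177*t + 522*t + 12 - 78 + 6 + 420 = 72*d + 6*t^3 + t^2*(6*d + 87) + t*(57*d + 357) + 360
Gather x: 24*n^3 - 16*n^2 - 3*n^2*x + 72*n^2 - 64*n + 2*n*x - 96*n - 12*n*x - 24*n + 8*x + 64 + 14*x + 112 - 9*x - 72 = 24*n^3 + 56*n^2 - 184*n + x*(-3*n^2 - 10*n + 13) + 104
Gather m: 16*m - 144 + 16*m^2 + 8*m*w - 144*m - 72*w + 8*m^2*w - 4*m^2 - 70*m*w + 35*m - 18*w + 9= m^2*(8*w + 12) + m*(-62*w - 93) - 90*w - 135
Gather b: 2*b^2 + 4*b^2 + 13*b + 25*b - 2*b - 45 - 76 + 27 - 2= 6*b^2 + 36*b - 96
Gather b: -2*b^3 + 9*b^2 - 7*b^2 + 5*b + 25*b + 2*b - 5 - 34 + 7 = -2*b^3 + 2*b^2 + 32*b - 32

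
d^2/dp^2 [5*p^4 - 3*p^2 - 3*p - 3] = 60*p^2 - 6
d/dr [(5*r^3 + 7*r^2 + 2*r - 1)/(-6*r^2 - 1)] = (-30*r^4 - 3*r^2 - 26*r - 2)/(36*r^4 + 12*r^2 + 1)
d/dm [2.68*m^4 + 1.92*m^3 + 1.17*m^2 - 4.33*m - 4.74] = 10.72*m^3 + 5.76*m^2 + 2.34*m - 4.33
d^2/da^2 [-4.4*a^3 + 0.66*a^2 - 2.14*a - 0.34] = 1.32 - 26.4*a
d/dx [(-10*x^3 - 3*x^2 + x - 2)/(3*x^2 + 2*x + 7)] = (-30*x^4 - 40*x^3 - 219*x^2 - 30*x + 11)/(9*x^4 + 12*x^3 + 46*x^2 + 28*x + 49)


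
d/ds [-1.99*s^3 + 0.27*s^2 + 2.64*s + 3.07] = -5.97*s^2 + 0.54*s + 2.64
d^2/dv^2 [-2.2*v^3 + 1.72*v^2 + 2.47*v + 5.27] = 3.44 - 13.2*v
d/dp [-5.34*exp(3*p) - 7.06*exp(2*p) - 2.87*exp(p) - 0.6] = (-16.02*exp(2*p) - 14.12*exp(p) - 2.87)*exp(p)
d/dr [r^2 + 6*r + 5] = 2*r + 6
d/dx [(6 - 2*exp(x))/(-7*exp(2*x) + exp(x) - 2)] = 2*(-(exp(x) - 3)*(14*exp(x) - 1) + 7*exp(2*x) - exp(x) + 2)*exp(x)/(7*exp(2*x) - exp(x) + 2)^2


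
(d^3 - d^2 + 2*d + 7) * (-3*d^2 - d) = -3*d^5 + 2*d^4 - 5*d^3 - 23*d^2 - 7*d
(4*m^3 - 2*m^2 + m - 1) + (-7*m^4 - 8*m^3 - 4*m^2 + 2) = -7*m^4 - 4*m^3 - 6*m^2 + m + 1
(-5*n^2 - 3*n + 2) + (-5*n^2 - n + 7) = -10*n^2 - 4*n + 9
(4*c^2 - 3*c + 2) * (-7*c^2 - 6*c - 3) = -28*c^4 - 3*c^3 - 8*c^2 - 3*c - 6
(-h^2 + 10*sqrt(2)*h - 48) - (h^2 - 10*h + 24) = -2*h^2 + 10*h + 10*sqrt(2)*h - 72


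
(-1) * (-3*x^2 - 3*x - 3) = 3*x^2 + 3*x + 3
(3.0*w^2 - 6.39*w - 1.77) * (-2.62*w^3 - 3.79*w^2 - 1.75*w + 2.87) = -7.86*w^5 + 5.3718*w^4 + 23.6055*w^3 + 26.5008*w^2 - 15.2418*w - 5.0799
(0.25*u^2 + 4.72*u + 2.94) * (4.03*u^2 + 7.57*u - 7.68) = 1.0075*u^4 + 20.9141*u^3 + 45.6586*u^2 - 13.9938*u - 22.5792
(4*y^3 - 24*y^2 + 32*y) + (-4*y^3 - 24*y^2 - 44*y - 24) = -48*y^2 - 12*y - 24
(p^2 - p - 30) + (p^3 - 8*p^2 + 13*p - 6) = p^3 - 7*p^2 + 12*p - 36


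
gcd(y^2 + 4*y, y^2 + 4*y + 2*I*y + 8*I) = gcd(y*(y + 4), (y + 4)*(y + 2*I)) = y + 4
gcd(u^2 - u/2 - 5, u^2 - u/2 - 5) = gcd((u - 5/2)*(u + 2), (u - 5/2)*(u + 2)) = u^2 - u/2 - 5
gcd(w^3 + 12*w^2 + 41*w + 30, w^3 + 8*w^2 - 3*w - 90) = w^2 + 11*w + 30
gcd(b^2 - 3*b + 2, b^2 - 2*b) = b - 2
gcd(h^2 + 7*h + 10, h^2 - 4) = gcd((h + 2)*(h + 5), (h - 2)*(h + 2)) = h + 2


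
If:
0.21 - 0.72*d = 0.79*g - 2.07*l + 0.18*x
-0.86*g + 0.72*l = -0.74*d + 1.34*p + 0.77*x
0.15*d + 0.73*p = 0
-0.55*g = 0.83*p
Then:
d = 0.652389132182502*x + 0.0673640898627291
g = 0.202297501760203*x + 0.0208887401940468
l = 0.391079807517856*x - 0.0700462563021923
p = -0.134052561407363*x - 0.0138419362731635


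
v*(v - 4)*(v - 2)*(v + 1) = v^4 - 5*v^3 + 2*v^2 + 8*v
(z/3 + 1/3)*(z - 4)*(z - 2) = z^3/3 - 5*z^2/3 + 2*z/3 + 8/3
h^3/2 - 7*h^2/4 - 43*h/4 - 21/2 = (h/2 + 1)*(h - 7)*(h + 3/2)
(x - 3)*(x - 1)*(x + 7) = x^3 + 3*x^2 - 25*x + 21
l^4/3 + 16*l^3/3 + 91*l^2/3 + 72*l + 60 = (l/3 + 1)*(l + 2)*(l + 5)*(l + 6)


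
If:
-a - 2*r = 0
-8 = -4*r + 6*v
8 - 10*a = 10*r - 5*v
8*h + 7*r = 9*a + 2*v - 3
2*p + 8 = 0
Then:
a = 1/5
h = -33/80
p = -4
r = -1/10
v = -7/5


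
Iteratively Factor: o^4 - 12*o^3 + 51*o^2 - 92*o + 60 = (o - 2)*(o^3 - 10*o^2 + 31*o - 30) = (o - 5)*(o - 2)*(o^2 - 5*o + 6) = (o - 5)*(o - 3)*(o - 2)*(o - 2)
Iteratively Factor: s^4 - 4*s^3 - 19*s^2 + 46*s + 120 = (s - 5)*(s^3 + s^2 - 14*s - 24) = (s - 5)*(s + 2)*(s^2 - s - 12) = (s - 5)*(s - 4)*(s + 2)*(s + 3)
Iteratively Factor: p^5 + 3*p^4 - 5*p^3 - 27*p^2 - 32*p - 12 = (p - 3)*(p^4 + 6*p^3 + 13*p^2 + 12*p + 4) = (p - 3)*(p + 2)*(p^3 + 4*p^2 + 5*p + 2) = (p - 3)*(p + 2)^2*(p^2 + 2*p + 1) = (p - 3)*(p + 1)*(p + 2)^2*(p + 1)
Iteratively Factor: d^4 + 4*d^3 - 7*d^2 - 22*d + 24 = (d + 4)*(d^3 - 7*d + 6) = (d + 3)*(d + 4)*(d^2 - 3*d + 2) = (d - 2)*(d + 3)*(d + 4)*(d - 1)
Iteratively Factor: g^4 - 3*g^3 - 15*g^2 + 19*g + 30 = (g + 3)*(g^3 - 6*g^2 + 3*g + 10) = (g + 1)*(g + 3)*(g^2 - 7*g + 10) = (g - 2)*(g + 1)*(g + 3)*(g - 5)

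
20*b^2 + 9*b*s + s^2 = (4*b + s)*(5*b + s)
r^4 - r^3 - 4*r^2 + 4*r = r*(r - 2)*(r - 1)*(r + 2)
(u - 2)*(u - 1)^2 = u^3 - 4*u^2 + 5*u - 2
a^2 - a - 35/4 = (a - 7/2)*(a + 5/2)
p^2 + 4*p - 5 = (p - 1)*(p + 5)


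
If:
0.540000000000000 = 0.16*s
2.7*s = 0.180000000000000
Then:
No Solution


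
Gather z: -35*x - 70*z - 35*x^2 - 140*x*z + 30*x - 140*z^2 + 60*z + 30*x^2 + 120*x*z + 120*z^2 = -5*x^2 - 5*x - 20*z^2 + z*(-20*x - 10)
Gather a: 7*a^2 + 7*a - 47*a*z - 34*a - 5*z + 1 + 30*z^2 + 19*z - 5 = 7*a^2 + a*(-47*z - 27) + 30*z^2 + 14*z - 4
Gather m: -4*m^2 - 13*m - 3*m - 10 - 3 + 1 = -4*m^2 - 16*m - 12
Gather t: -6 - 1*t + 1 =-t - 5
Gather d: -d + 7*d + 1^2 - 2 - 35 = 6*d - 36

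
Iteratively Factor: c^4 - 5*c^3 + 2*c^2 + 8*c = (c - 2)*(c^3 - 3*c^2 - 4*c) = (c - 2)*(c + 1)*(c^2 - 4*c) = c*(c - 2)*(c + 1)*(c - 4)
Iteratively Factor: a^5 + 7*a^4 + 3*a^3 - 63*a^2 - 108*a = (a + 3)*(a^4 + 4*a^3 - 9*a^2 - 36*a) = a*(a + 3)*(a^3 + 4*a^2 - 9*a - 36) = a*(a - 3)*(a + 3)*(a^2 + 7*a + 12) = a*(a - 3)*(a + 3)*(a + 4)*(a + 3)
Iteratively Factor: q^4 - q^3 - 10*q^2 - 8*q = (q + 2)*(q^3 - 3*q^2 - 4*q) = (q - 4)*(q + 2)*(q^2 + q) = (q - 4)*(q + 1)*(q + 2)*(q)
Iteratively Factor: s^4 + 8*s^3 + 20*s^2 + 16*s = (s + 4)*(s^3 + 4*s^2 + 4*s) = (s + 2)*(s + 4)*(s^2 + 2*s) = (s + 2)^2*(s + 4)*(s)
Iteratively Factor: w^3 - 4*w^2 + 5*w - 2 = (w - 1)*(w^2 - 3*w + 2) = (w - 1)^2*(w - 2)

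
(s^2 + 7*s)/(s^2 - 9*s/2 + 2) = 2*s*(s + 7)/(2*s^2 - 9*s + 4)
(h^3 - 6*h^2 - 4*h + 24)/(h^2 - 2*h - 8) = (h^2 - 8*h + 12)/(h - 4)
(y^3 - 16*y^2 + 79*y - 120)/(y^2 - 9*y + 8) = (y^2 - 8*y + 15)/(y - 1)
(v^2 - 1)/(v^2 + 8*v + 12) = (v^2 - 1)/(v^2 + 8*v + 12)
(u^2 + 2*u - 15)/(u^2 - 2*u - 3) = (u + 5)/(u + 1)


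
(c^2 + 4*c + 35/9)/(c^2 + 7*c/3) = (c + 5/3)/c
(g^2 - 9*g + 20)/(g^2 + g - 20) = (g - 5)/(g + 5)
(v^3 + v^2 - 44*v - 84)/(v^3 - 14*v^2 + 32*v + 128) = (v^2 - v - 42)/(v^2 - 16*v + 64)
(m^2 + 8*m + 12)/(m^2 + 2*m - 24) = (m + 2)/(m - 4)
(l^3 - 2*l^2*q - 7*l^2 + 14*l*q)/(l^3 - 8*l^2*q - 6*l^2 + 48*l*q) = (l^2 - 2*l*q - 7*l + 14*q)/(l^2 - 8*l*q - 6*l + 48*q)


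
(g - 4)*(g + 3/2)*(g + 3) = g^3 + g^2/2 - 27*g/2 - 18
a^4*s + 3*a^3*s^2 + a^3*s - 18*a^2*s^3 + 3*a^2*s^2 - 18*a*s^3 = a*(a - 3*s)*(a + 6*s)*(a*s + s)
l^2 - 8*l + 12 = (l - 6)*(l - 2)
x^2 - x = x*(x - 1)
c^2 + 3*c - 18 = (c - 3)*(c + 6)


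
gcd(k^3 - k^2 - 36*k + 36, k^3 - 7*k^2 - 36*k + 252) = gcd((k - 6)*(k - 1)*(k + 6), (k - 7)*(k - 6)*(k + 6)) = k^2 - 36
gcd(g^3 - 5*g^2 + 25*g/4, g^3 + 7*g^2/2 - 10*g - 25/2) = g - 5/2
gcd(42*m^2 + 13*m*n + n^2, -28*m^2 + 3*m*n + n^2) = 7*m + n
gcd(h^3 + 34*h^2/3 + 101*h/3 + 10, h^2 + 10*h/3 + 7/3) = 1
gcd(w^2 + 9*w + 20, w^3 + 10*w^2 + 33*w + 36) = w + 4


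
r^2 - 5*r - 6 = (r - 6)*(r + 1)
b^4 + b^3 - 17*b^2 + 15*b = b*(b - 3)*(b - 1)*(b + 5)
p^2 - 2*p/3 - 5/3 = (p - 5/3)*(p + 1)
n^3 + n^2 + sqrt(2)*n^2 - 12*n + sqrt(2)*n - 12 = (n + 1)*(n - 2*sqrt(2))*(n + 3*sqrt(2))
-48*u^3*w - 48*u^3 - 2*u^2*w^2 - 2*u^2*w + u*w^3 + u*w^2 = (-8*u + w)*(6*u + w)*(u*w + u)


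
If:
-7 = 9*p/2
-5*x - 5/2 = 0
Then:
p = -14/9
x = -1/2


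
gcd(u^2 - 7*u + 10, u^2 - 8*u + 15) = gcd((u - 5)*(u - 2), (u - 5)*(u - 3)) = u - 5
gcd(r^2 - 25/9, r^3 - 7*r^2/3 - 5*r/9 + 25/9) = r - 5/3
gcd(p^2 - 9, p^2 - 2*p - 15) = p + 3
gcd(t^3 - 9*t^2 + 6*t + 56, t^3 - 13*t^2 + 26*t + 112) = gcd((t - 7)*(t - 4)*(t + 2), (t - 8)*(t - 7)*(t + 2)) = t^2 - 5*t - 14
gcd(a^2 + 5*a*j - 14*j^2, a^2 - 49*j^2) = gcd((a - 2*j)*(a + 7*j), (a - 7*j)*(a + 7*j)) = a + 7*j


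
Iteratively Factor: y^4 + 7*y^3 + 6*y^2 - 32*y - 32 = (y - 2)*(y^3 + 9*y^2 + 24*y + 16) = (y - 2)*(y + 4)*(y^2 + 5*y + 4) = (y - 2)*(y + 4)^2*(y + 1)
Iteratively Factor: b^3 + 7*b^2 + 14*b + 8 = (b + 1)*(b^2 + 6*b + 8) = (b + 1)*(b + 2)*(b + 4)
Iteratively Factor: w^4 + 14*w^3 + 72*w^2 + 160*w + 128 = (w + 2)*(w^3 + 12*w^2 + 48*w + 64) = (w + 2)*(w + 4)*(w^2 + 8*w + 16) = (w + 2)*(w + 4)^2*(w + 4)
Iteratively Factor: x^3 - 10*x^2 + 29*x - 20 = (x - 1)*(x^2 - 9*x + 20) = (x - 5)*(x - 1)*(x - 4)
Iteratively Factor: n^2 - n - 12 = (n + 3)*(n - 4)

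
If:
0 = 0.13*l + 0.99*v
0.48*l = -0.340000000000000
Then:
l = -0.71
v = 0.09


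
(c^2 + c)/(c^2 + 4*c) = (c + 1)/(c + 4)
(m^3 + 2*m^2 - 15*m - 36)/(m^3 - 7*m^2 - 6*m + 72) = (m + 3)/(m - 6)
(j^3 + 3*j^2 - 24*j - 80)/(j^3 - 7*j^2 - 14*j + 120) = (j + 4)/(j - 6)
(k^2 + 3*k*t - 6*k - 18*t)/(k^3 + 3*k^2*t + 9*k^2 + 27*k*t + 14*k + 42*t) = (k - 6)/(k^2 + 9*k + 14)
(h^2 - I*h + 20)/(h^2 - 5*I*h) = (h + 4*I)/h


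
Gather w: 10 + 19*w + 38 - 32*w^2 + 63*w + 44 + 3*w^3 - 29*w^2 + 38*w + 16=3*w^3 - 61*w^2 + 120*w + 108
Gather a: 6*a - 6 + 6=6*a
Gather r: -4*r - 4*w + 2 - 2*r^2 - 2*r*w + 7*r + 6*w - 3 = -2*r^2 + r*(3 - 2*w) + 2*w - 1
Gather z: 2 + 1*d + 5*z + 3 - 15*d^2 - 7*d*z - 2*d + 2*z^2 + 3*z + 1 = -15*d^2 - d + 2*z^2 + z*(8 - 7*d) + 6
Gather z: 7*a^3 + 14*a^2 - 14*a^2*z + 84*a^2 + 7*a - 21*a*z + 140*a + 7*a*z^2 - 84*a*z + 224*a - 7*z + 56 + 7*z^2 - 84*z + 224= 7*a^3 + 98*a^2 + 371*a + z^2*(7*a + 7) + z*(-14*a^2 - 105*a - 91) + 280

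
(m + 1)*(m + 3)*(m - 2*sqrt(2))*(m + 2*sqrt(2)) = m^4 + 4*m^3 - 5*m^2 - 32*m - 24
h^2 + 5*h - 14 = (h - 2)*(h + 7)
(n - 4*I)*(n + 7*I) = n^2 + 3*I*n + 28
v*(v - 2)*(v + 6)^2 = v^4 + 10*v^3 + 12*v^2 - 72*v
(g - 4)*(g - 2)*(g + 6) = g^3 - 28*g + 48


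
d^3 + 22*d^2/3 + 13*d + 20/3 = (d + 1)*(d + 4/3)*(d + 5)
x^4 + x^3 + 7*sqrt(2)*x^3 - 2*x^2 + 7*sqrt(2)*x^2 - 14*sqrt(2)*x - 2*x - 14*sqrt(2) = (x + 1)*(x - sqrt(2))*(x + sqrt(2))*(x + 7*sqrt(2))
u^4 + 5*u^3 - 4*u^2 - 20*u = u*(u - 2)*(u + 2)*(u + 5)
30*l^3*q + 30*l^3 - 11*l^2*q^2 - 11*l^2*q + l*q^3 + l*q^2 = (-6*l + q)*(-5*l + q)*(l*q + l)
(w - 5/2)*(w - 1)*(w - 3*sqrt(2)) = w^3 - 3*sqrt(2)*w^2 - 7*w^2/2 + 5*w/2 + 21*sqrt(2)*w/2 - 15*sqrt(2)/2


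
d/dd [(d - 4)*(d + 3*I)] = 2*d - 4 + 3*I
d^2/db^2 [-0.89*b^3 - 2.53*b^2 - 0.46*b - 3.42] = -5.34*b - 5.06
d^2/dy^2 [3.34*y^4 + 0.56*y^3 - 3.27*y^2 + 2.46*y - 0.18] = 40.08*y^2 + 3.36*y - 6.54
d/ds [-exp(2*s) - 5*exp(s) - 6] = (-2*exp(s) - 5)*exp(s)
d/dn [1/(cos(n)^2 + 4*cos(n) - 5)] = 2*(cos(n) + 2)*sin(n)/(cos(n)^2 + 4*cos(n) - 5)^2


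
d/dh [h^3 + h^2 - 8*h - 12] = 3*h^2 + 2*h - 8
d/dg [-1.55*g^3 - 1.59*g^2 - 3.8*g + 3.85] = -4.65*g^2 - 3.18*g - 3.8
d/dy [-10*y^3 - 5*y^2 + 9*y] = -30*y^2 - 10*y + 9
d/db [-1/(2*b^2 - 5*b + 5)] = (4*b - 5)/(2*b^2 - 5*b + 5)^2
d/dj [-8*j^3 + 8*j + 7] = 8 - 24*j^2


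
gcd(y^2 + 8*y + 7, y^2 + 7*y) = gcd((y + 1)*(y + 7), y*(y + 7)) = y + 7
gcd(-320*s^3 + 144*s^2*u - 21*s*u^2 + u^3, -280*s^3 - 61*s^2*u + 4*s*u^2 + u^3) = 8*s - u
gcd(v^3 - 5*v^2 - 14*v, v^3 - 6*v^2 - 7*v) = v^2 - 7*v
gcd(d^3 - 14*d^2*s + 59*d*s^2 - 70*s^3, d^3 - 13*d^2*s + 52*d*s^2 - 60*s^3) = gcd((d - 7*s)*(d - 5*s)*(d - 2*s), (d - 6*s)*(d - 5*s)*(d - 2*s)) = d^2 - 7*d*s + 10*s^2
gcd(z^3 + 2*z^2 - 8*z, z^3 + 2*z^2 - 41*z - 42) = 1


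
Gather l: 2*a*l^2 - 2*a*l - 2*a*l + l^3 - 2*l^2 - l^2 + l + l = l^3 + l^2*(2*a - 3) + l*(2 - 4*a)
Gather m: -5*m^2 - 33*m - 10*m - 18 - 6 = -5*m^2 - 43*m - 24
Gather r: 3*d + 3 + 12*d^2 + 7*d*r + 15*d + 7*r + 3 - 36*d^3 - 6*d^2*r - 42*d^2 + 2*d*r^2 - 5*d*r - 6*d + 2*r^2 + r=-36*d^3 - 30*d^2 + 12*d + r^2*(2*d + 2) + r*(-6*d^2 + 2*d + 8) + 6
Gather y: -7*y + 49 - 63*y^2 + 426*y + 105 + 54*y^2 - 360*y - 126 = -9*y^2 + 59*y + 28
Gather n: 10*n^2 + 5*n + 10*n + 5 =10*n^2 + 15*n + 5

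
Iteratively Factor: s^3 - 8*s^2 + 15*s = (s - 3)*(s^2 - 5*s) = (s - 5)*(s - 3)*(s)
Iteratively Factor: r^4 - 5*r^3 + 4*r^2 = (r - 4)*(r^3 - r^2) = r*(r - 4)*(r^2 - r) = r*(r - 4)*(r - 1)*(r)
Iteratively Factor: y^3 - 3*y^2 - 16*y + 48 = (y - 3)*(y^2 - 16) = (y - 4)*(y - 3)*(y + 4)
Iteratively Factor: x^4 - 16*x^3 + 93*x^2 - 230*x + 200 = (x - 5)*(x^3 - 11*x^2 + 38*x - 40) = (x - 5)*(x - 4)*(x^2 - 7*x + 10) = (x - 5)*(x - 4)*(x - 2)*(x - 5)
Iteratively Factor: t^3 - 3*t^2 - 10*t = (t - 5)*(t^2 + 2*t) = (t - 5)*(t + 2)*(t)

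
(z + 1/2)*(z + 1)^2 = z^3 + 5*z^2/2 + 2*z + 1/2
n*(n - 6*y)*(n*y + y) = n^3*y - 6*n^2*y^2 + n^2*y - 6*n*y^2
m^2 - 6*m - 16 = (m - 8)*(m + 2)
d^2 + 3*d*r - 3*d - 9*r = (d - 3)*(d + 3*r)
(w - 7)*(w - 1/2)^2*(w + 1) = w^4 - 7*w^3 - 3*w^2/4 + 11*w/2 - 7/4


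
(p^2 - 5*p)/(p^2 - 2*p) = (p - 5)/(p - 2)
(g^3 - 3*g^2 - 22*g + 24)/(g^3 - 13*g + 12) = (g - 6)/(g - 3)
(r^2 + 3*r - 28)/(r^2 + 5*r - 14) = (r - 4)/(r - 2)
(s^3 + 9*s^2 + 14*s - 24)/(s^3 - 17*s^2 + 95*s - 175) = (s^3 + 9*s^2 + 14*s - 24)/(s^3 - 17*s^2 + 95*s - 175)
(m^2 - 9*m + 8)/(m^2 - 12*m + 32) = (m - 1)/(m - 4)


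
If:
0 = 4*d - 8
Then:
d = 2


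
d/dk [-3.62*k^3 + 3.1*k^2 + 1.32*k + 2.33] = -10.86*k^2 + 6.2*k + 1.32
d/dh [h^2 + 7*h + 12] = 2*h + 7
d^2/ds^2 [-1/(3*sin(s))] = (sin(s)^2 - 2)/(3*sin(s)^3)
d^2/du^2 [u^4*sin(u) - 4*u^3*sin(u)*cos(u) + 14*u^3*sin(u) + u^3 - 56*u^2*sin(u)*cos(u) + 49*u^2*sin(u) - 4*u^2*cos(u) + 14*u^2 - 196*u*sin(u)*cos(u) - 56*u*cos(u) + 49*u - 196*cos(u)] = -u^4*sin(u) - 14*u^3*sin(u) + 8*u^3*sin(2*u) + 8*u^3*cos(u) - 37*u^2*sin(u) + 112*u^2*sin(2*u) + 88*u^2*cos(u) - 24*u^2*cos(2*u) + 100*u*sin(u) + 380*u*sin(2*u) + 252*u*cos(u) - 224*u*cos(2*u) + 6*u + 210*sin(u) - 56*sin(2*u) + 188*cos(u) - 392*cos(2*u) + 28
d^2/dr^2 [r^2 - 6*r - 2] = 2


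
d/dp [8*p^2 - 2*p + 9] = 16*p - 2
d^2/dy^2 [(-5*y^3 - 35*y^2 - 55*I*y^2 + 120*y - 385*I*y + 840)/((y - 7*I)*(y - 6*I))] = (y^3*(2940 - 1680*I) + y^2*(-3780 - 30240*I) + y*(-22680 - 162540*I) - 757260 - 325080*I)/(y^6 - 39*I*y^5 - 633*y^4 + 5473*I*y^3 + 26586*y^2 - 68796*I*y - 74088)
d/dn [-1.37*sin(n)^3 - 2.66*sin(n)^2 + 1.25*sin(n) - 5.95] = (-4.11*sin(n)^2 - 5.32*sin(n) + 1.25)*cos(n)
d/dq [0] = 0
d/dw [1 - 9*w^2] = -18*w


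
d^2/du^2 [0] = 0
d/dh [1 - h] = -1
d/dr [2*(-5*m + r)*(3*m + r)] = -4*m + 4*r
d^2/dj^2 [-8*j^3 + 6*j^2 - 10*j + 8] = 12 - 48*j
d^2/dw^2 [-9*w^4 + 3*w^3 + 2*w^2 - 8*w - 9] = -108*w^2 + 18*w + 4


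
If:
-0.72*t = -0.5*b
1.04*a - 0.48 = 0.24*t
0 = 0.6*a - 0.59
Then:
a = 0.98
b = 3.26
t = 2.26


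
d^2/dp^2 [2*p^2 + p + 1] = 4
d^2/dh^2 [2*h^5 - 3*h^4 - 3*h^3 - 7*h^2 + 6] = 40*h^3 - 36*h^2 - 18*h - 14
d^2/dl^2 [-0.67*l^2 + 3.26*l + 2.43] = -1.34000000000000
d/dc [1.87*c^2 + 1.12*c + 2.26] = 3.74*c + 1.12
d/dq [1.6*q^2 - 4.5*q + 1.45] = 3.2*q - 4.5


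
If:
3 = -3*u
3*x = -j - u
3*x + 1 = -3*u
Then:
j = -1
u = -1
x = 2/3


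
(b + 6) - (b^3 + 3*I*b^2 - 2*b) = -b^3 - 3*I*b^2 + 3*b + 6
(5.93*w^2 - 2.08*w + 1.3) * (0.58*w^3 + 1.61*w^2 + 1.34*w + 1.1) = 3.4394*w^5 + 8.3409*w^4 + 5.3514*w^3 + 5.8288*w^2 - 0.546*w + 1.43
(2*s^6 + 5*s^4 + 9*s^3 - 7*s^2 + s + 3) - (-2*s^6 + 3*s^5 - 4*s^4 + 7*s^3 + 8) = 4*s^6 - 3*s^5 + 9*s^4 + 2*s^3 - 7*s^2 + s - 5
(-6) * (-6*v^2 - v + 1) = 36*v^2 + 6*v - 6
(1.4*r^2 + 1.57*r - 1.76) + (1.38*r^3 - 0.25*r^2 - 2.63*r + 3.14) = 1.38*r^3 + 1.15*r^2 - 1.06*r + 1.38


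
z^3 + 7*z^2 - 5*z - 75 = (z - 3)*(z + 5)^2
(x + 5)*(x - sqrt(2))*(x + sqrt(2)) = x^3 + 5*x^2 - 2*x - 10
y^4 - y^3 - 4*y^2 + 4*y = y*(y - 2)*(y - 1)*(y + 2)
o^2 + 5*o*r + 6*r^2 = (o + 2*r)*(o + 3*r)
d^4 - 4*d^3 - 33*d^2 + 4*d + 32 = (d - 8)*(d - 1)*(d + 1)*(d + 4)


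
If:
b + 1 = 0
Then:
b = -1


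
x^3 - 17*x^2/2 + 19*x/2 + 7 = (x - 7)*(x - 2)*(x + 1/2)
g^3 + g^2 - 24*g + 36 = (g - 3)*(g - 2)*(g + 6)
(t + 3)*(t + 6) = t^2 + 9*t + 18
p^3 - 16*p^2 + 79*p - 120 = (p - 8)*(p - 5)*(p - 3)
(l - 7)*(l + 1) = l^2 - 6*l - 7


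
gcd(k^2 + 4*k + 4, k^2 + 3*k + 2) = k + 2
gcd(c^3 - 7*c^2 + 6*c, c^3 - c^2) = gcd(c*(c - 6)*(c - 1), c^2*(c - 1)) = c^2 - c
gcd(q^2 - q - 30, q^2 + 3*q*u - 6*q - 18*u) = q - 6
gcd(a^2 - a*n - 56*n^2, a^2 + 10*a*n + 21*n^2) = a + 7*n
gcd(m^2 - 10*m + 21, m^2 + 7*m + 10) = 1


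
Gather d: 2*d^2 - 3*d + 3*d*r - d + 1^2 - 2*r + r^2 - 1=2*d^2 + d*(3*r - 4) + r^2 - 2*r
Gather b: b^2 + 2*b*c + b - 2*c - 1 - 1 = b^2 + b*(2*c + 1) - 2*c - 2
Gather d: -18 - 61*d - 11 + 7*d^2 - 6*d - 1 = 7*d^2 - 67*d - 30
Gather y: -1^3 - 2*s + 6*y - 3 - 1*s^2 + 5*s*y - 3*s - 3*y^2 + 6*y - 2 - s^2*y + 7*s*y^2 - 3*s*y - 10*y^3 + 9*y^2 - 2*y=-s^2 - 5*s - 10*y^3 + y^2*(7*s + 6) + y*(-s^2 + 2*s + 10) - 6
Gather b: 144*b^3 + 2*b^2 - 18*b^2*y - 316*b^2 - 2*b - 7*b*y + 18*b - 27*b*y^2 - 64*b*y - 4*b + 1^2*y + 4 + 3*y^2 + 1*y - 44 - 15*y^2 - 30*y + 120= 144*b^3 + b^2*(-18*y - 314) + b*(-27*y^2 - 71*y + 12) - 12*y^2 - 28*y + 80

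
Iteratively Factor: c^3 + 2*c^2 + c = (c + 1)*(c^2 + c) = (c + 1)^2*(c)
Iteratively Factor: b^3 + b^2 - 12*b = (b)*(b^2 + b - 12) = b*(b + 4)*(b - 3)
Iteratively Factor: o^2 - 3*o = (o - 3)*(o)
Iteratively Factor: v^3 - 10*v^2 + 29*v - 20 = (v - 4)*(v^2 - 6*v + 5) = (v - 5)*(v - 4)*(v - 1)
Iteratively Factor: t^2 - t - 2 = (t + 1)*(t - 2)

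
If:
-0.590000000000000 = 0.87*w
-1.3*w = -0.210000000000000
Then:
No Solution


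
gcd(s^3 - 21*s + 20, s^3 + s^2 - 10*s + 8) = s - 1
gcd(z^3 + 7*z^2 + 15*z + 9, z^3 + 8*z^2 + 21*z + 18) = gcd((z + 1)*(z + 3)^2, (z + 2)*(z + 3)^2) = z^2 + 6*z + 9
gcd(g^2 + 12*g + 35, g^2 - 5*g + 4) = 1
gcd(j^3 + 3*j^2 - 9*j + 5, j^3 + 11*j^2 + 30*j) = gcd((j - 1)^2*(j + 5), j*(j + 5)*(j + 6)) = j + 5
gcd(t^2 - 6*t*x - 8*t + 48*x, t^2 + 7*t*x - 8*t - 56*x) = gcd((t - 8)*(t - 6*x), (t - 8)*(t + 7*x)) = t - 8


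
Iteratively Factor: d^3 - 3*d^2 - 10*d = (d)*(d^2 - 3*d - 10) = d*(d - 5)*(d + 2)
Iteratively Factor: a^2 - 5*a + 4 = (a - 4)*(a - 1)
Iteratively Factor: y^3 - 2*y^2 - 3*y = (y + 1)*(y^2 - 3*y) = (y - 3)*(y + 1)*(y)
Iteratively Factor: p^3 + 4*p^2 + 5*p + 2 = (p + 2)*(p^2 + 2*p + 1) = (p + 1)*(p + 2)*(p + 1)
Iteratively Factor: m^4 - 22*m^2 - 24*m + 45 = (m - 5)*(m^3 + 5*m^2 + 3*m - 9) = (m - 5)*(m + 3)*(m^2 + 2*m - 3) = (m - 5)*(m - 1)*(m + 3)*(m + 3)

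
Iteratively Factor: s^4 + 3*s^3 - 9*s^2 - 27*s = (s + 3)*(s^3 - 9*s) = s*(s + 3)*(s^2 - 9) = s*(s - 3)*(s + 3)*(s + 3)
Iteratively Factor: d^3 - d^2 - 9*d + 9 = (d - 3)*(d^2 + 2*d - 3) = (d - 3)*(d + 3)*(d - 1)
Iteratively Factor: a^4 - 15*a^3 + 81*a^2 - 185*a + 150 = (a - 3)*(a^3 - 12*a^2 + 45*a - 50) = (a - 5)*(a - 3)*(a^2 - 7*a + 10) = (a - 5)*(a - 3)*(a - 2)*(a - 5)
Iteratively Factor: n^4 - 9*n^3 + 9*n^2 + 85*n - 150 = (n + 3)*(n^3 - 12*n^2 + 45*n - 50) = (n - 5)*(n + 3)*(n^2 - 7*n + 10) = (n - 5)^2*(n + 3)*(n - 2)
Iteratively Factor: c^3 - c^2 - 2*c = (c + 1)*(c^2 - 2*c) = c*(c + 1)*(c - 2)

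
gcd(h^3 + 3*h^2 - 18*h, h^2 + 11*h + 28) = 1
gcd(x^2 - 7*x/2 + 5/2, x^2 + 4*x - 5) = x - 1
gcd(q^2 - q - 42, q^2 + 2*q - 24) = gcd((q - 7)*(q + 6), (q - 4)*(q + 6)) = q + 6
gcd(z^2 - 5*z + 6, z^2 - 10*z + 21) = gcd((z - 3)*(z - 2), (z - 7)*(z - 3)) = z - 3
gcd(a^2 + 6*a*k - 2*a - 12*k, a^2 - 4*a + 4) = a - 2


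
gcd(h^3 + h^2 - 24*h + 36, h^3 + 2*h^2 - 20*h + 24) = h^2 + 4*h - 12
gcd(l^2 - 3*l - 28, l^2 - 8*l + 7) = l - 7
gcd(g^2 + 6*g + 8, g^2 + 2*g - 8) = g + 4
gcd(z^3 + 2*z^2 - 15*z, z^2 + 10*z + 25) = z + 5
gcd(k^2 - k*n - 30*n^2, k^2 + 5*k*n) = k + 5*n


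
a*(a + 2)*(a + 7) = a^3 + 9*a^2 + 14*a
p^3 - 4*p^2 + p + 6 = (p - 3)*(p - 2)*(p + 1)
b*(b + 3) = b^2 + 3*b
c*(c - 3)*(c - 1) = c^3 - 4*c^2 + 3*c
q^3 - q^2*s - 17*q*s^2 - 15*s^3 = (q - 5*s)*(q + s)*(q + 3*s)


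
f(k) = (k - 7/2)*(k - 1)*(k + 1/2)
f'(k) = (k - 7/2)*(k - 1) + (k - 7/2)*(k + 1/2) + (k - 1)*(k + 1/2) = 3*k^2 - 8*k + 5/4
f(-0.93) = -3.68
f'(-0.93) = 11.28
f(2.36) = -4.43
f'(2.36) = -0.92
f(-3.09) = -69.81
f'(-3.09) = 54.61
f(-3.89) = -122.50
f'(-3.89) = 77.77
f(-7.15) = -577.20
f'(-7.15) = 211.82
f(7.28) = 184.68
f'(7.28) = 102.01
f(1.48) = -1.92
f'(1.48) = -4.02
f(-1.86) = -20.85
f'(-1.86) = 26.51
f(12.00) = 1168.75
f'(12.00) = 337.25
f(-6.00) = -365.75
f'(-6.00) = 157.25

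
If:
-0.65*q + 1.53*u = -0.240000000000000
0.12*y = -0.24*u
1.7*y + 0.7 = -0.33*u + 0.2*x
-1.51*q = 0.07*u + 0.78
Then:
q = -0.50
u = -0.37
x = 9.16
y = 0.74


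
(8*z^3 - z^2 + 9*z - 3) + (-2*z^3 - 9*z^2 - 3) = 6*z^3 - 10*z^2 + 9*z - 6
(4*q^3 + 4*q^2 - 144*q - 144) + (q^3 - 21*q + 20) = 5*q^3 + 4*q^2 - 165*q - 124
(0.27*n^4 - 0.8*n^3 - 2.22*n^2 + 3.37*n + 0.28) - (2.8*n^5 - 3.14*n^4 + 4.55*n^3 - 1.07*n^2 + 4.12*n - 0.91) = -2.8*n^5 + 3.41*n^4 - 5.35*n^3 - 1.15*n^2 - 0.75*n + 1.19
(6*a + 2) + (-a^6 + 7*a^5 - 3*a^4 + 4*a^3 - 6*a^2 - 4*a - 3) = -a^6 + 7*a^5 - 3*a^4 + 4*a^3 - 6*a^2 + 2*a - 1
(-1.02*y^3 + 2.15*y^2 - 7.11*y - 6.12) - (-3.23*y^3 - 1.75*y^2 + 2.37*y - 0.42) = 2.21*y^3 + 3.9*y^2 - 9.48*y - 5.7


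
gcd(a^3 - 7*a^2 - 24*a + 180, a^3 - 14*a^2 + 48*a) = a - 6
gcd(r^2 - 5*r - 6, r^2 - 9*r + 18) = r - 6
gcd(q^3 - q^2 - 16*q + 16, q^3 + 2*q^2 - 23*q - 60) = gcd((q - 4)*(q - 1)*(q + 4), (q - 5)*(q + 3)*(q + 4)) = q + 4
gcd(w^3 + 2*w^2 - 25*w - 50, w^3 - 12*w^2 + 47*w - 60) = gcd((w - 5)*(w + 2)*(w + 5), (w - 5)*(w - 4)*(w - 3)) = w - 5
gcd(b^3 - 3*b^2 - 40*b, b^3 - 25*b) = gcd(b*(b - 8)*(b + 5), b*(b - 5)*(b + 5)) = b^2 + 5*b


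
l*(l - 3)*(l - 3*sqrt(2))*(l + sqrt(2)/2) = l^4 - 5*sqrt(2)*l^3/2 - 3*l^3 - 3*l^2 + 15*sqrt(2)*l^2/2 + 9*l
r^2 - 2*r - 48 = (r - 8)*(r + 6)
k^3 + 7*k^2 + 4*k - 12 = (k - 1)*(k + 2)*(k + 6)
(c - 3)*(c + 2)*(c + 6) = c^3 + 5*c^2 - 12*c - 36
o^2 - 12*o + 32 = (o - 8)*(o - 4)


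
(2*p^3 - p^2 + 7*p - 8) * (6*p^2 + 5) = 12*p^5 - 6*p^4 + 52*p^3 - 53*p^2 + 35*p - 40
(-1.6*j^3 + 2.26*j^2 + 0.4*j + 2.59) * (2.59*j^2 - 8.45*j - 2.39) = -4.144*j^5 + 19.3734*j^4 - 14.237*j^3 - 2.0733*j^2 - 22.8415*j - 6.1901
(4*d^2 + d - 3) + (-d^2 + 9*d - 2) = 3*d^2 + 10*d - 5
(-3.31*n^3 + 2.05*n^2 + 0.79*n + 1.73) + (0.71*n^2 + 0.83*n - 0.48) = -3.31*n^3 + 2.76*n^2 + 1.62*n + 1.25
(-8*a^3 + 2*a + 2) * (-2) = 16*a^3 - 4*a - 4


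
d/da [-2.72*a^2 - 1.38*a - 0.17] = -5.44*a - 1.38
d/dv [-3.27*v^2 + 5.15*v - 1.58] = 5.15 - 6.54*v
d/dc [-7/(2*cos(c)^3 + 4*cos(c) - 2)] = 7*(3*sin(c)^2 - 5)*sin(c)/(2*(cos(c)^3 + 2*cos(c) - 1)^2)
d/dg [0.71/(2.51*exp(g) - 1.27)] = -1.7821*exp(g)/(2.51*exp(g) - 1.27)^2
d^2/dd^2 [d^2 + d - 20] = 2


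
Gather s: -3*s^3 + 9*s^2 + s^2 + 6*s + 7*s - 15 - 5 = -3*s^3 + 10*s^2 + 13*s - 20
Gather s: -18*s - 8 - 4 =-18*s - 12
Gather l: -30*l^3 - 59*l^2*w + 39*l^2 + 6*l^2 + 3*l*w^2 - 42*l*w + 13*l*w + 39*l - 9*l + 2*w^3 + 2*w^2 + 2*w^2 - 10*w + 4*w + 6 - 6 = -30*l^3 + l^2*(45 - 59*w) + l*(3*w^2 - 29*w + 30) + 2*w^3 + 4*w^2 - 6*w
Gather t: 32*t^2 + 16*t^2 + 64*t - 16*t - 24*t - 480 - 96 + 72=48*t^2 + 24*t - 504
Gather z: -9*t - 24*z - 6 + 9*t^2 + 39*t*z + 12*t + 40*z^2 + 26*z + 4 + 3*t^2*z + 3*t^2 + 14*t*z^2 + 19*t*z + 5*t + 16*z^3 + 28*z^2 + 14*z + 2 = 12*t^2 + 8*t + 16*z^3 + z^2*(14*t + 68) + z*(3*t^2 + 58*t + 16)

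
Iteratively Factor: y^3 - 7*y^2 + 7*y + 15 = (y - 3)*(y^2 - 4*y - 5) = (y - 5)*(y - 3)*(y + 1)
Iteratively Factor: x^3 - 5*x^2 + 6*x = (x)*(x^2 - 5*x + 6) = x*(x - 2)*(x - 3)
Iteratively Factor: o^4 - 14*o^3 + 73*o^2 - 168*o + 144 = (o - 3)*(o^3 - 11*o^2 + 40*o - 48) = (o - 4)*(o - 3)*(o^2 - 7*o + 12) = (o - 4)*(o - 3)^2*(o - 4)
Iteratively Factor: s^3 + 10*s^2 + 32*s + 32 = (s + 4)*(s^2 + 6*s + 8) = (s + 2)*(s + 4)*(s + 4)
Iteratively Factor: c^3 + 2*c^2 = (c + 2)*(c^2) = c*(c + 2)*(c)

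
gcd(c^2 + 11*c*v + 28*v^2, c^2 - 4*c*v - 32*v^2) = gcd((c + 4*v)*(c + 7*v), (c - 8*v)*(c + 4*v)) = c + 4*v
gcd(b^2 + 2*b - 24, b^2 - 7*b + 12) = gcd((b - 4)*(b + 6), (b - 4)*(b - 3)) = b - 4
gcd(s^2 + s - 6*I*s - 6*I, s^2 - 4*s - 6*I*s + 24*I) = s - 6*I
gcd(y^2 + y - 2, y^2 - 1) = y - 1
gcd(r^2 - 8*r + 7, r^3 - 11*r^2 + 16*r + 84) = r - 7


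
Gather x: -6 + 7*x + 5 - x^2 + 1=-x^2 + 7*x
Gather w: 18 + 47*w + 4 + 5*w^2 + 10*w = 5*w^2 + 57*w + 22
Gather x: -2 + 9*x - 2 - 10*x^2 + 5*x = -10*x^2 + 14*x - 4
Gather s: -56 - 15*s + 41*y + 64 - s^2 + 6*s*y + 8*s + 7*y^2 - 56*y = -s^2 + s*(6*y - 7) + 7*y^2 - 15*y + 8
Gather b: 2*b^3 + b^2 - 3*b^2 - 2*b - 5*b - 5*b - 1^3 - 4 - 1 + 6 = 2*b^3 - 2*b^2 - 12*b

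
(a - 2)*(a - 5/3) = a^2 - 11*a/3 + 10/3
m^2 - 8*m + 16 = (m - 4)^2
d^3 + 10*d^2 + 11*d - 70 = (d - 2)*(d + 5)*(d + 7)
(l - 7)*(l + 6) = l^2 - l - 42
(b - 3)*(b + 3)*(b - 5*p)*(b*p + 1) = b^4*p - 5*b^3*p^2 + b^3 - 14*b^2*p + 45*b*p^2 - 9*b + 45*p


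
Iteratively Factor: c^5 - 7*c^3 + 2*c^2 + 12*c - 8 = (c - 1)*(c^4 + c^3 - 6*c^2 - 4*c + 8) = (c - 1)^2*(c^3 + 2*c^2 - 4*c - 8) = (c - 1)^2*(c + 2)*(c^2 - 4) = (c - 2)*(c - 1)^2*(c + 2)*(c + 2)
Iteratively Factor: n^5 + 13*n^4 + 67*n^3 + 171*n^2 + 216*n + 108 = (n + 3)*(n^4 + 10*n^3 + 37*n^2 + 60*n + 36) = (n + 2)*(n + 3)*(n^3 + 8*n^2 + 21*n + 18) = (n + 2)*(n + 3)^2*(n^2 + 5*n + 6) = (n + 2)*(n + 3)^3*(n + 2)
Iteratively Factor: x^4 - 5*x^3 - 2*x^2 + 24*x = (x)*(x^3 - 5*x^2 - 2*x + 24) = x*(x - 3)*(x^2 - 2*x - 8) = x*(x - 4)*(x - 3)*(x + 2)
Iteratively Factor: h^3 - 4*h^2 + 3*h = (h)*(h^2 - 4*h + 3) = h*(h - 3)*(h - 1)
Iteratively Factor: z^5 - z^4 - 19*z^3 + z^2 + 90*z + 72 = (z - 3)*(z^4 + 2*z^3 - 13*z^2 - 38*z - 24) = (z - 3)*(z + 1)*(z^3 + z^2 - 14*z - 24) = (z - 3)*(z + 1)*(z + 2)*(z^2 - z - 12) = (z - 3)*(z + 1)*(z + 2)*(z + 3)*(z - 4)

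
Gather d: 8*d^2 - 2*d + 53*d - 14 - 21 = 8*d^2 + 51*d - 35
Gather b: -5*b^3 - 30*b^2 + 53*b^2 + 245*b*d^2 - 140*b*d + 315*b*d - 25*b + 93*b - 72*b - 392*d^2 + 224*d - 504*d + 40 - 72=-5*b^3 + 23*b^2 + b*(245*d^2 + 175*d - 4) - 392*d^2 - 280*d - 32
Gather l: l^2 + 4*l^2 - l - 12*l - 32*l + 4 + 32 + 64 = 5*l^2 - 45*l + 100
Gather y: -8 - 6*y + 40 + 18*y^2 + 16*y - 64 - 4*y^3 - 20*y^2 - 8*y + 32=-4*y^3 - 2*y^2 + 2*y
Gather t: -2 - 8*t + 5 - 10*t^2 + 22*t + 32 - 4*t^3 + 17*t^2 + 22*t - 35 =-4*t^3 + 7*t^2 + 36*t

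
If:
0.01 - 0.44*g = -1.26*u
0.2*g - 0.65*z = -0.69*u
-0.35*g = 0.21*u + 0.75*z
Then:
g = 0.01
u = -0.00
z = -0.00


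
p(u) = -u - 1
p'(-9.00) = -1.00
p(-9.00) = 8.00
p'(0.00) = -1.00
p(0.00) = -1.00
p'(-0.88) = -1.00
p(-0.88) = -0.12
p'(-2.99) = -1.00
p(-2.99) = 1.99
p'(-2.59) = -1.00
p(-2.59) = 1.59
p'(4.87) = -1.00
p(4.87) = -5.87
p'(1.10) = -1.00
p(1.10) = -2.10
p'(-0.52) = -1.00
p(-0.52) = -0.48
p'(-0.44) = -1.00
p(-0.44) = -0.56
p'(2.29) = -1.00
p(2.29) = -3.29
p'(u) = -1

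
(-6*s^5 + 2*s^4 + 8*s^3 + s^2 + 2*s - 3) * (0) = 0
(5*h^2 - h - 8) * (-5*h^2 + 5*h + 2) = -25*h^4 + 30*h^3 + 45*h^2 - 42*h - 16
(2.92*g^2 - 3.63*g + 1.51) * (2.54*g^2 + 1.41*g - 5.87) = 7.4168*g^4 - 5.103*g^3 - 18.4233*g^2 + 23.4372*g - 8.8637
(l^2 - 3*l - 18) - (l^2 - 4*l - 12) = l - 6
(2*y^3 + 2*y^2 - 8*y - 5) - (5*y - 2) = 2*y^3 + 2*y^2 - 13*y - 3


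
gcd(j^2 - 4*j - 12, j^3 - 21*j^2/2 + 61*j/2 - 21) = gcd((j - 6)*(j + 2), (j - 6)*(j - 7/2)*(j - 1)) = j - 6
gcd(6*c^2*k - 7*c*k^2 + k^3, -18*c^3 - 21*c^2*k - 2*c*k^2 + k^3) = 6*c - k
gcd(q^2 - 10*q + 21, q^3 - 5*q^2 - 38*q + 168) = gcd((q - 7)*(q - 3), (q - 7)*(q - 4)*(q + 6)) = q - 7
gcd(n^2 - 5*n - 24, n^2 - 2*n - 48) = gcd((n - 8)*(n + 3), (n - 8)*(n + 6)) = n - 8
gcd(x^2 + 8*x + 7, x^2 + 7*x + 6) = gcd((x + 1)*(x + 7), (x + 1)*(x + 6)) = x + 1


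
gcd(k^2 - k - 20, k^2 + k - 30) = k - 5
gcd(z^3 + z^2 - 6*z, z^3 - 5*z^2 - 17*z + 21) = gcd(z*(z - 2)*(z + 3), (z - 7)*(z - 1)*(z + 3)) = z + 3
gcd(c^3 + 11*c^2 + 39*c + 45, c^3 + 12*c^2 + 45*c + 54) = c^2 + 6*c + 9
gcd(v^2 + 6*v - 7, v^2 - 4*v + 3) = v - 1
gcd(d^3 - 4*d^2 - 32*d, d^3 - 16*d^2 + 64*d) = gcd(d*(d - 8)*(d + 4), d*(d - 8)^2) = d^2 - 8*d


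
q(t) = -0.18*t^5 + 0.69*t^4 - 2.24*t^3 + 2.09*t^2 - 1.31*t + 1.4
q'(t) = -0.9*t^4 + 2.76*t^3 - 6.72*t^2 + 4.18*t - 1.31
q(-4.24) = 684.94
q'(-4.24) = -641.10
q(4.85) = -312.60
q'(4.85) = -322.21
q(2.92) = -28.42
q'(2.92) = -43.12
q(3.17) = -41.05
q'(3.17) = -58.55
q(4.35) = -182.43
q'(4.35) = -205.36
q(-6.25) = 3407.57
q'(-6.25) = -2337.05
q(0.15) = 1.24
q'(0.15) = -0.83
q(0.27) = 1.16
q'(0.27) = -0.62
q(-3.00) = 184.25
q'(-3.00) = -221.75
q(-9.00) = 16971.35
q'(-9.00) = -8500.19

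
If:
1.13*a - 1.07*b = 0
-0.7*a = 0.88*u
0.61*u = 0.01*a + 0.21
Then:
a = -0.42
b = -0.45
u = 0.34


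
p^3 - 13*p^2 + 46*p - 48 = (p - 8)*(p - 3)*(p - 2)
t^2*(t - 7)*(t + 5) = t^4 - 2*t^3 - 35*t^2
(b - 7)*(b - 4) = b^2 - 11*b + 28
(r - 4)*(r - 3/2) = r^2 - 11*r/2 + 6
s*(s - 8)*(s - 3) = s^3 - 11*s^2 + 24*s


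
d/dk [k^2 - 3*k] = 2*k - 3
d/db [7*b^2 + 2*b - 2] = 14*b + 2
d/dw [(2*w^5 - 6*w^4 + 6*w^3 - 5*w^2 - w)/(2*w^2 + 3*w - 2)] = (12*w^6 - 62*w^4 + 84*w^3 - 49*w^2 + 20*w + 2)/(4*w^4 + 12*w^3 + w^2 - 12*w + 4)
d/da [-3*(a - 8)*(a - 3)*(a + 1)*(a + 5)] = -12*a^3 + 45*a^2 + 222*a - 267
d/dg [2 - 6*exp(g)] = -6*exp(g)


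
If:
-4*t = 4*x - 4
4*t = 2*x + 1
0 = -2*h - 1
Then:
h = -1/2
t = 1/2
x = 1/2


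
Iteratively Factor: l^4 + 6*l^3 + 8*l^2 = (l)*(l^3 + 6*l^2 + 8*l) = l^2*(l^2 + 6*l + 8) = l^2*(l + 4)*(l + 2)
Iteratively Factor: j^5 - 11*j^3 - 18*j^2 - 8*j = (j - 4)*(j^4 + 4*j^3 + 5*j^2 + 2*j) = (j - 4)*(j + 2)*(j^3 + 2*j^2 + j) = (j - 4)*(j + 1)*(j + 2)*(j^2 + j) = j*(j - 4)*(j + 1)*(j + 2)*(j + 1)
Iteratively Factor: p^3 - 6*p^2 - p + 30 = (p + 2)*(p^2 - 8*p + 15) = (p - 5)*(p + 2)*(p - 3)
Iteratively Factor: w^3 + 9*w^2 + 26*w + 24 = (w + 2)*(w^2 + 7*w + 12) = (w + 2)*(w + 3)*(w + 4)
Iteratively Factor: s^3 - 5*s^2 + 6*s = (s - 2)*(s^2 - 3*s) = s*(s - 2)*(s - 3)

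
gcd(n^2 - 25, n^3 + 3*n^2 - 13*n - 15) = n + 5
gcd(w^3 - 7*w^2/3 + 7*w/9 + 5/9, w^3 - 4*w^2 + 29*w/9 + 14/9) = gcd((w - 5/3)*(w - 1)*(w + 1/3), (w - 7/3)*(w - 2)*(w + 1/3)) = w + 1/3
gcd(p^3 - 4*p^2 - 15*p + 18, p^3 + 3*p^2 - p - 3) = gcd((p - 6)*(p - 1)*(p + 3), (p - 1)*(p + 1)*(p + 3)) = p^2 + 2*p - 3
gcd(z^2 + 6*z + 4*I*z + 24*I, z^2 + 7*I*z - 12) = z + 4*I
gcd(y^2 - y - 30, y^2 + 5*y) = y + 5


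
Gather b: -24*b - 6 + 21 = 15 - 24*b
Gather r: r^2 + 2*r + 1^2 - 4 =r^2 + 2*r - 3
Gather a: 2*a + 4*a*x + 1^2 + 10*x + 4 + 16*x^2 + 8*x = a*(4*x + 2) + 16*x^2 + 18*x + 5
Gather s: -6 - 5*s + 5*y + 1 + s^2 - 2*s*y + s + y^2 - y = s^2 + s*(-2*y - 4) + y^2 + 4*y - 5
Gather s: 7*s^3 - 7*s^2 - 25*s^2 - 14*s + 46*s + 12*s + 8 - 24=7*s^3 - 32*s^2 + 44*s - 16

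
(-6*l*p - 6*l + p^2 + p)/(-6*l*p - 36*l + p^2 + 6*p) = (p + 1)/(p + 6)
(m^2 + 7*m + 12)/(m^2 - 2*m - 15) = (m + 4)/(m - 5)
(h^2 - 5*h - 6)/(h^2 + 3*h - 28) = (h^2 - 5*h - 6)/(h^2 + 3*h - 28)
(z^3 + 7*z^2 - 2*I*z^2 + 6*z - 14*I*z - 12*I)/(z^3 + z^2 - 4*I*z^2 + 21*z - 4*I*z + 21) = (z^2 + 2*z*(3 - I) - 12*I)/(z^2 - 4*I*z + 21)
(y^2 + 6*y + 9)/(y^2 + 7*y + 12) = (y + 3)/(y + 4)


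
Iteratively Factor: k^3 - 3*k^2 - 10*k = (k - 5)*(k^2 + 2*k) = (k - 5)*(k + 2)*(k)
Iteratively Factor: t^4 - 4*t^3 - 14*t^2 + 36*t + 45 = (t - 5)*(t^3 + t^2 - 9*t - 9) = (t - 5)*(t - 3)*(t^2 + 4*t + 3) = (t - 5)*(t - 3)*(t + 1)*(t + 3)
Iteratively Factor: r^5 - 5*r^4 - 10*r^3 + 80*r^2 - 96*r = (r)*(r^4 - 5*r^3 - 10*r^2 + 80*r - 96) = r*(r - 3)*(r^3 - 2*r^2 - 16*r + 32) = r*(r - 3)*(r + 4)*(r^2 - 6*r + 8) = r*(r - 3)*(r - 2)*(r + 4)*(r - 4)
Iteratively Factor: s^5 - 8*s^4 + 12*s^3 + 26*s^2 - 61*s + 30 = (s - 5)*(s^4 - 3*s^3 - 3*s^2 + 11*s - 6) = (s - 5)*(s + 2)*(s^3 - 5*s^2 + 7*s - 3) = (s - 5)*(s - 3)*(s + 2)*(s^2 - 2*s + 1) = (s - 5)*(s - 3)*(s - 1)*(s + 2)*(s - 1)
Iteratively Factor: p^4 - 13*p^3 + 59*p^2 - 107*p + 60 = (p - 1)*(p^3 - 12*p^2 + 47*p - 60) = (p - 4)*(p - 1)*(p^2 - 8*p + 15) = (p - 4)*(p - 3)*(p - 1)*(p - 5)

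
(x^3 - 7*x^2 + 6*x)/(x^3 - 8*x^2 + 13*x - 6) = x/(x - 1)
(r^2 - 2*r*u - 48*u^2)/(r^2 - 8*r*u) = (r + 6*u)/r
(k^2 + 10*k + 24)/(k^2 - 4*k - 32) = (k + 6)/(k - 8)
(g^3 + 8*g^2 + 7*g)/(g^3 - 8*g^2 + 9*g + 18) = g*(g + 7)/(g^2 - 9*g + 18)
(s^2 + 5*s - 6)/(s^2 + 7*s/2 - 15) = 2*(s - 1)/(2*s - 5)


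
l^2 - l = l*(l - 1)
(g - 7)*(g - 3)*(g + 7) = g^3 - 3*g^2 - 49*g + 147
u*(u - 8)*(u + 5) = u^3 - 3*u^2 - 40*u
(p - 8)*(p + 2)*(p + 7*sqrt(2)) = p^3 - 6*p^2 + 7*sqrt(2)*p^2 - 42*sqrt(2)*p - 16*p - 112*sqrt(2)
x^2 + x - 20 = (x - 4)*(x + 5)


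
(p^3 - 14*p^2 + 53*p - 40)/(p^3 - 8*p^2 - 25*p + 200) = (p - 1)/(p + 5)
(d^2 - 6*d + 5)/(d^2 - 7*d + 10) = (d - 1)/(d - 2)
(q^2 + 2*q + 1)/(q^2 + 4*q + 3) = (q + 1)/(q + 3)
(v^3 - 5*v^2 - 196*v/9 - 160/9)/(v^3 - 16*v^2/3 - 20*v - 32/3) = (9*v^2 + 27*v + 20)/(3*(3*v^2 + 8*v + 4))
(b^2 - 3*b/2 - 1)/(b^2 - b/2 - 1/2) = (b - 2)/(b - 1)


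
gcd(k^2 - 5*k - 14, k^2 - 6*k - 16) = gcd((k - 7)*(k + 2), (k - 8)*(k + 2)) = k + 2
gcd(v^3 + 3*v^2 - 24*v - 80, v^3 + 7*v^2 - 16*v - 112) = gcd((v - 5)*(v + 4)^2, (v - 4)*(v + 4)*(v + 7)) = v + 4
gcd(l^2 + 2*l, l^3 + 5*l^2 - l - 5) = 1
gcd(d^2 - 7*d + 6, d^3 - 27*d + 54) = 1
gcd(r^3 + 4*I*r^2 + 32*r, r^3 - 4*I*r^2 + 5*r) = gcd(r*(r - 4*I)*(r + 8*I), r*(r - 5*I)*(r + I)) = r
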